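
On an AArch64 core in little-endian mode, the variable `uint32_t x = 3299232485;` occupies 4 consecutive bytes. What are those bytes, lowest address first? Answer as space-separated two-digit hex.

E5 4A A6 C4

3299232485 in hexadecimal, padded to 32 bits, is 0xC4A64AE5.
Split into bytes (most-significant first): C4 A6 4A E5.
Little-endian: lowest address holds the least-significant byte.
So at ascending addresses the bytes are E5 4A A6 C4.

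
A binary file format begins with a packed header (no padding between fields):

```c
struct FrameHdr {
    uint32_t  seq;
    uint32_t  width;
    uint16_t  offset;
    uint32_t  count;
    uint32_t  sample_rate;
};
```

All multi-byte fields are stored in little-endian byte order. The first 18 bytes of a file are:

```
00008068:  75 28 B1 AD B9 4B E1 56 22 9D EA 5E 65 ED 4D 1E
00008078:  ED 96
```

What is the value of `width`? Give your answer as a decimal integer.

`width` follows `seq` (4 bytes), so it starts at byte offset 4 and occupies 4 bytes.
Bytes at offsets 4..7: B9 4B E1 56.
Little-endian stores the least-significant byte at the lowest address.
Reassemble most-significant byte first: 56 E1 4B B9 → 0x56E14BB9.
0x56E14BB9 = 1457605561.

1457605561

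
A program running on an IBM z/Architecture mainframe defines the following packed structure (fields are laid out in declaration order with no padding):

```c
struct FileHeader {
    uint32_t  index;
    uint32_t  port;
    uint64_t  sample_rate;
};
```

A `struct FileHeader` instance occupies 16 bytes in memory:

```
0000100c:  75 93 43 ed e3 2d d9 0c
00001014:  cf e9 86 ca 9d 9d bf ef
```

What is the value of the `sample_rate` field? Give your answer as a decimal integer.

`sample_rate` follows `index` (4 B), `port` (4 B), so it starts at offset 4 + 4 = 8 and occupies 8 bytes.
Bytes at offsets 8..15: CF E9 86 CA 9D 9D BF EF.
Big-endian: lowest address holds the most-significant byte.
The bytes are already most-significant first: 0xCFE986CA9D9DBFEF.
0xCFE986CA9D9DBFEF = 14981653840210542575.

14981653840210542575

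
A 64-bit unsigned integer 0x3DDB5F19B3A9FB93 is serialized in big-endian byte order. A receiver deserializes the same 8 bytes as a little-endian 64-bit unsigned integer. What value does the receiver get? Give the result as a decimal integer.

10663303129419733821

Stored big-endian, the bytes at ascending addresses are 3D DB 5F 19 B3 A9 FB 93.
Read back as little-endian, the first byte is least significant, giving 0x93FBA9B3195FDB3D.
0x93FBA9B3195FDB3D = 10663303129419733821.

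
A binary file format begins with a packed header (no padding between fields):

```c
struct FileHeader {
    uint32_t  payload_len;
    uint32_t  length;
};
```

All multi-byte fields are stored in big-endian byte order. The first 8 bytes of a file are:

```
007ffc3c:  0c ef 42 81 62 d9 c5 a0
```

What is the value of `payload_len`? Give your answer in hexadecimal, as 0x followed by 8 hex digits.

0x0CEF4281

`payload_len` is the first field, at byte offset 0, occupying 4 bytes.
Bytes at offsets 0..3: 0C EF 42 81.
In big-endian order the high byte comes first in memory.
The bytes are already most-significant first: 0x0CEF4281.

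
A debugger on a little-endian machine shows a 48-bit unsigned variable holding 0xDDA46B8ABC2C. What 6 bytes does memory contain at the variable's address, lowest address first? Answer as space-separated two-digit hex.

2C BC 8A 6B A4 DD

Split into bytes (most-significant first): DD A4 6B 8A BC 2C.
Little-endian: lowest address holds the least-significant byte.
So at ascending addresses the bytes are 2C BC 8A 6B A4 DD.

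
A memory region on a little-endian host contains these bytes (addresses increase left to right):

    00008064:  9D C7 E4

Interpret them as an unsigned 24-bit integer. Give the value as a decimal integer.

In little-endian order the low byte comes first in memory.
Reassemble most-significant byte first: E4 C7 9D → 0xE4C79D.
0xE4C79D = 14993309.

14993309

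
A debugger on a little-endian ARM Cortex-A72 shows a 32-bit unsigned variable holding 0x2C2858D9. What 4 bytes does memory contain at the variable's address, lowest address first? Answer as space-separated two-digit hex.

D9 58 28 2C

Split into bytes (most-significant first): 2C 28 58 D9.
Little-endian: lowest address holds the least-significant byte.
So at ascending addresses the bytes are D9 58 28 2C.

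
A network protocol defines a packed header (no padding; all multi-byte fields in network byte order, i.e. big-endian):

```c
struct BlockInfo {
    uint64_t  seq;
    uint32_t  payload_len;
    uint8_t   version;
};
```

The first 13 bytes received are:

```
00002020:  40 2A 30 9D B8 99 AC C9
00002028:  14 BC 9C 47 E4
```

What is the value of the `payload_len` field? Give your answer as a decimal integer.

`payload_len` follows `seq` (8 bytes), so it starts at byte offset 8 and occupies 4 bytes.
Bytes at offsets 8..11: 14 BC 9C 47.
Big-endian stores the most-significant byte at the lowest address.
The bytes are already most-significant first: 0x14BC9C47.
0x14BC9C47 = 347905095.

347905095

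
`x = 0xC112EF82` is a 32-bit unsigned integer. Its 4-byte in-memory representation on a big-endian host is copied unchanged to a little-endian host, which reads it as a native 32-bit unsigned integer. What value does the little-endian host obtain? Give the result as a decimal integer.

Stored big-endian, the bytes at ascending addresses are C1 12 EF 82.
Read back as little-endian, the first byte is least significant, giving 0x82EF12C1.
0x82EF12C1 = 2196705985.

2196705985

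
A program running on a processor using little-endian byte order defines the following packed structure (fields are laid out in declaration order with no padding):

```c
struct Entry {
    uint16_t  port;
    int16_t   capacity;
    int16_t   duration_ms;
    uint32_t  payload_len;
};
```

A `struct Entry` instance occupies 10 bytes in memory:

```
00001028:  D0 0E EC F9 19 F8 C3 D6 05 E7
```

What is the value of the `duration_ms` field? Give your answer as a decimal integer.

-2023

`duration_ms` follows `port` (2 B), `capacity` (2 B), so it starts at offset 2 + 2 = 4 and occupies 2 bytes.
Bytes at offsets 4..5: 19 F8.
Little-endian: lowest address holds the least-significant byte.
Reassemble most-significant byte first: F8 19 → 0xF819.
Top bit is set, so as a signed 16-bit value this is 0xF819 − 2^16 = -2023.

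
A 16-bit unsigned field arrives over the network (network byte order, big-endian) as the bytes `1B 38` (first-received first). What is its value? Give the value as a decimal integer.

6968

In big-endian order the high byte comes first in memory.
The bytes are already most-significant first: 0x1B38.
0x1B38 = 6968.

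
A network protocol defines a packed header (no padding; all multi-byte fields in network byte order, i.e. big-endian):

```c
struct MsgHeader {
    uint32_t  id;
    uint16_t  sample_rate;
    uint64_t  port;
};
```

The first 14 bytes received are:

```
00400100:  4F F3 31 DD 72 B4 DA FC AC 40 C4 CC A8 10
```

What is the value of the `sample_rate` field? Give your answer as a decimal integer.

`sample_rate` follows `id` (4 bytes), so it starts at byte offset 4 and occupies 2 bytes.
Bytes at offsets 4..5: 72 B4.
Big-endian stores the most-significant byte at the lowest address.
The bytes are already most-significant first: 0x72B4.
0x72B4 = 29364.

29364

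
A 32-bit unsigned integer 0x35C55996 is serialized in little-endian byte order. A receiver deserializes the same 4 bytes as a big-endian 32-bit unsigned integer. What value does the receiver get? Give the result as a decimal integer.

Stored little-endian, the bytes at ascending addresses are 96 59 C5 35.
Read back as big-endian, the last byte is least significant, giving 0x9659C535.
0x9659C535 = 2522465589.

2522465589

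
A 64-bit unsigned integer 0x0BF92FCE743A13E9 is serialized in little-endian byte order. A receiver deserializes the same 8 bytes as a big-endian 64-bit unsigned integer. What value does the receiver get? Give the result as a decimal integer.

16794831708744579339

Stored little-endian, the bytes at ascending addresses are E9 13 3A 74 CE 2F F9 0B.
Read back as big-endian, the last byte is least significant, giving 0xE9133A74CE2FF90B.
0xE9133A74CE2FF90B = 16794831708744579339.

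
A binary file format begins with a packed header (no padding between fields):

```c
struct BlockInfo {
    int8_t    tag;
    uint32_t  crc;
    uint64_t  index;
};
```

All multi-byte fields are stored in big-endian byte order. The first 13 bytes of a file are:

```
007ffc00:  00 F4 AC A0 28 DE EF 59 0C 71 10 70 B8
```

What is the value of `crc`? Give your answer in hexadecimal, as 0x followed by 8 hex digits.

0xF4ACA028

`crc` follows `tag` (1 byte), so it starts at byte offset 1 and occupies 4 bytes.
Bytes at offsets 1..4: F4 AC A0 28.
In big-endian order the high byte comes first in memory.
The bytes are already most-significant first: 0xF4ACA028.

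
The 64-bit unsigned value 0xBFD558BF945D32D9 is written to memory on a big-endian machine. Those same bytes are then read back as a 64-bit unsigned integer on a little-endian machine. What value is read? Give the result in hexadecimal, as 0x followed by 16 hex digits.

Stored big-endian, the bytes at ascending addresses are BF D5 58 BF 94 5D 32 D9.
Read back as little-endian, the first byte is least significant, giving 0xD9325D94BF58D5BF.

0xD9325D94BF58D5BF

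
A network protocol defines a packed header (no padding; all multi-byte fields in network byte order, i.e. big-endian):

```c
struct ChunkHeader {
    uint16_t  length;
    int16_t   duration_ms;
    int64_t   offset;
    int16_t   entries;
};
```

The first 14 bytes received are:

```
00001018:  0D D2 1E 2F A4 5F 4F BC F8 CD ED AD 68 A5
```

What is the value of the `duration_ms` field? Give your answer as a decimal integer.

`duration_ms` follows `length` (2 bytes), so it starts at byte offset 2 and occupies 2 bytes.
Bytes at offsets 2..3: 1E 2F.
Big-endian stores the most-significant byte at the lowest address.
The bytes are already most-significant first: 0x1E2F.
0x1E2F = 7727.

7727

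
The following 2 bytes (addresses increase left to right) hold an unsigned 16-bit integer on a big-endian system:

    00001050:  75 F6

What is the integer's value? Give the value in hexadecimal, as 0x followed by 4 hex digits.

0x75F6

Big-endian stores the most-significant byte at the lowest address.
The bytes are already most-significant first: 0x75F6.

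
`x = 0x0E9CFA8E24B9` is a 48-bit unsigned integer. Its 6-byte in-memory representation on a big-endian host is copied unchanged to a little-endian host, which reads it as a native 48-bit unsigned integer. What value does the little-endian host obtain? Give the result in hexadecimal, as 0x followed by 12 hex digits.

Stored big-endian, the bytes at ascending addresses are 0E 9C FA 8E 24 B9.
Read back as little-endian, the first byte is least significant, giving 0xB9248EFA9C0E.

0xB9248EFA9C0E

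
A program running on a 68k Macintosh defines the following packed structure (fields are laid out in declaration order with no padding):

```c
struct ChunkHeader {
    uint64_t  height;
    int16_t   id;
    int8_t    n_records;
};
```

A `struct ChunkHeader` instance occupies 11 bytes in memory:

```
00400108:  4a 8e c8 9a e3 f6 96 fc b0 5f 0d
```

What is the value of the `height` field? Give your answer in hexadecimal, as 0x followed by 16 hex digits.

`height` is the first field, at byte offset 0, occupying 8 bytes.
Bytes at offsets 0..7: 4A 8E C8 9A E3 F6 96 FC.
Big-endian stores the most-significant byte at the lowest address.
The bytes are already most-significant first: 0x4A8EC89AE3F696FC.

0x4A8EC89AE3F696FC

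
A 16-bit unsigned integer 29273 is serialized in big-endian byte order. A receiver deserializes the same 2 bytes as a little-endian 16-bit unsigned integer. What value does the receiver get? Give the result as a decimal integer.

29273 in 16-bit hexadecimal is 0x7259.
Stored big-endian, the bytes at ascending addresses are 72 59.
Read back as little-endian, the first byte is least significant, giving 0x5972.
0x5972 = 22898.

22898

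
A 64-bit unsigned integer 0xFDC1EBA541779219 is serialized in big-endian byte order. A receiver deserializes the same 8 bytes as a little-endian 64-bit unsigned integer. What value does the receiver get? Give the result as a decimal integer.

Stored big-endian, the bytes at ascending addresses are FD C1 EB A5 41 77 92 19.
Read back as little-endian, the first byte is least significant, giving 0x19927741A5EBC1FD.
0x19927741A5EBC1FD = 1842666321388225021.

1842666321388225021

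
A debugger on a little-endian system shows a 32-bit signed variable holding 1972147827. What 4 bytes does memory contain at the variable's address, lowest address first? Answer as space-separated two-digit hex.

1972147827 in hexadecimal, padded to 32 bits, is 0x758C9673.
Split into bytes (most-significant first): 75 8C 96 73.
In little-endian order the low byte comes first in memory.
So at ascending addresses the bytes are 73 96 8C 75.

73 96 8C 75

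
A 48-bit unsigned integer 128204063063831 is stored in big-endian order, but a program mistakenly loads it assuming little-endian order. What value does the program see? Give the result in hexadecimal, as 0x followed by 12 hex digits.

0x173FA3D59974

128204063063831 in 48-bit hexadecimal is 0x7499D5A33F17.
Stored big-endian, the bytes at ascending addresses are 74 99 D5 A3 3F 17.
Read back as little-endian, the first byte is least significant, giving 0x173FA3D59974.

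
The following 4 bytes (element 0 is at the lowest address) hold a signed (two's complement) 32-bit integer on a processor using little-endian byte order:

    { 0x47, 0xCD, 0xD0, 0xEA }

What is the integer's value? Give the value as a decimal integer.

-355414713

Little-endian stores the least-significant byte at the lowest address.
Reassemble most-significant byte first: EA D0 CD 47 → 0xEAD0CD47.
Top bit is set, so as a signed 32-bit value this is 0xEAD0CD47 − 2^32 = -355414713.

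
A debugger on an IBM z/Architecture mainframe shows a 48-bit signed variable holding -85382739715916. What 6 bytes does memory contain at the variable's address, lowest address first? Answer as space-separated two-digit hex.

Two's complement of -85382739715916 in 48 bits: 85382739715916 = 0x4DA7B7DEE74C; invert → 0xB258482118B3; add 1 → 0xB258482118B4.
Split into bytes (most-significant first): B2 58 48 21 18 B4.
Big-endian stores the most-significant byte at the lowest address.
So the memory order matches the most-significant-first order: B2 58 48 21 18 B4.

B2 58 48 21 18 B4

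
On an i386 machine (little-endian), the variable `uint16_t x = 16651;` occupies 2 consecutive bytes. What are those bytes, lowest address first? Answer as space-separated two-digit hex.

0B 41

16651 in hexadecimal, padded to 16 bits, is 0x410B.
Split into bytes (most-significant first): 41 0B.
Little-endian: lowest address holds the least-significant byte.
So at ascending addresses the bytes are 0B 41.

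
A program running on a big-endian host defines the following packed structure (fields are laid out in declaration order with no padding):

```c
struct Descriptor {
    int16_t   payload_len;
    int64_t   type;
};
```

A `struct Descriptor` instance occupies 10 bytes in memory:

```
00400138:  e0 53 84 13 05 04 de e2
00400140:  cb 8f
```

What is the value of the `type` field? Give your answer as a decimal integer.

`type` follows `payload_len` (2 bytes), so it starts at byte offset 2 and occupies 8 bytes.
Bytes at offsets 2..9: 84 13 05 04 DE E2 CB 8F.
In big-endian order the high byte comes first in memory.
The bytes are already most-significant first: 0x84130504DEE2CB8F.
Top bit is set, so as a signed 64-bit value this is 0x84130504DEE2CB8F − 2^64 = -8929788117668148337.

-8929788117668148337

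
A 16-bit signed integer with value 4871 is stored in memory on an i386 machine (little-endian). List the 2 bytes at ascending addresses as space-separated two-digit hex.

07 13

4871 in hexadecimal, padded to 16 bits, is 0x1307.
Split into bytes (most-significant first): 13 07.
In little-endian order the low byte comes first in memory.
So at ascending addresses the bytes are 07 13.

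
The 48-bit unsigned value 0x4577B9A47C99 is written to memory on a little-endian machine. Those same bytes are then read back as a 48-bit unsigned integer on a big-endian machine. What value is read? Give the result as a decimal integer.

168760618612549

Stored little-endian, the bytes at ascending addresses are 99 7C A4 B9 77 45.
Read back as big-endian, the last byte is least significant, giving 0x997CA4B97745.
0x997CA4B97745 = 168760618612549.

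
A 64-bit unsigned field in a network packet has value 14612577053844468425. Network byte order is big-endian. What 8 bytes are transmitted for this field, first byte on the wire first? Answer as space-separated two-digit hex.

14612577053844468425 in hexadecimal, padded to 64 bits, is 0xCACA4D68E36C72C9.
Split into bytes (most-significant first): CA CA 4D 68 E3 6C 72 C9.
In big-endian order the high byte comes first in memory.
So the memory order matches the most-significant-first order: CA CA 4D 68 E3 6C 72 C9.

CA CA 4D 68 E3 6C 72 C9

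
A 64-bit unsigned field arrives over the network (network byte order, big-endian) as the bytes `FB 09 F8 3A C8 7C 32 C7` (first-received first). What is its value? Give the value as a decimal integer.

In big-endian order the high byte comes first in memory.
The bytes are already most-significant first: 0xFB09F83AC87C32C7.
0xFB09F83AC87C32C7 = 18089262309665682119.

18089262309665682119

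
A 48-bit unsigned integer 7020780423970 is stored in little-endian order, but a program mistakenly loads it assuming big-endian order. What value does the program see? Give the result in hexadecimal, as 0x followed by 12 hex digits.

0x228B1FA76206

7020780423970 in 48-bit hexadecimal is 0x0662A71F8B22.
Stored little-endian, the bytes at ascending addresses are 22 8B 1F A7 62 06.
Read back as big-endian, the last byte is least significant, giving 0x228B1FA76206.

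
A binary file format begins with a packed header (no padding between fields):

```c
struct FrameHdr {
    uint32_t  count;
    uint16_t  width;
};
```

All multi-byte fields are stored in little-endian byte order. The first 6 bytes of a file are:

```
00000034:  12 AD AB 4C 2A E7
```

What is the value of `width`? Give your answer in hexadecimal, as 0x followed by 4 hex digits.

0xE72A

`width` follows `count` (4 bytes), so it starts at byte offset 4 and occupies 2 bytes.
Bytes at offsets 4..5: 2A E7.
Little-endian stores the least-significant byte at the lowest address.
Reassemble most-significant byte first: E7 2A → 0xE72A.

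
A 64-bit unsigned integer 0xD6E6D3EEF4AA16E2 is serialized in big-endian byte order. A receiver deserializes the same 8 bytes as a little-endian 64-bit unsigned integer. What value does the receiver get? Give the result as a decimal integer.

Stored big-endian, the bytes at ascending addresses are D6 E6 D3 EE F4 AA 16 E2.
Read back as little-endian, the first byte is least significant, giving 0xE216AAF4EED3E6D6.
0xE216AAF4EED3E6D6 = 16291396671014954710.

16291396671014954710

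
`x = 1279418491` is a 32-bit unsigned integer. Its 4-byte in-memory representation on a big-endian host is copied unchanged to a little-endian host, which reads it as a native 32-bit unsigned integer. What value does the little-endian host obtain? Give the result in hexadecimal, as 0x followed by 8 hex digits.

0x7B60424C

1279418491 in 32-bit hexadecimal is 0x4C42607B.
Stored big-endian, the bytes at ascending addresses are 4C 42 60 7B.
Read back as little-endian, the first byte is least significant, giving 0x7B60424C.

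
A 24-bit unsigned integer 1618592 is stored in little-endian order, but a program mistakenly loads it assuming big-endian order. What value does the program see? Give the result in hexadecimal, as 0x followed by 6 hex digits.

0xA0B218

1618592 in 24-bit hexadecimal is 0x18B2A0.
Stored little-endian, the bytes at ascending addresses are A0 B2 18.
Read back as big-endian, the last byte is least significant, giving 0xA0B218.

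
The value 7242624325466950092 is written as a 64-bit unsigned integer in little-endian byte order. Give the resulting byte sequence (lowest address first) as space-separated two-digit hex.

7242624325466950092 in hexadecimal, padded to 64 bits, is 0x6482F873710F89CC.
Split into bytes (most-significant first): 64 82 F8 73 71 0F 89 CC.
Little-endian stores the least-significant byte at the lowest address.
So at ascending addresses the bytes are CC 89 0F 71 73 F8 82 64.

CC 89 0F 71 73 F8 82 64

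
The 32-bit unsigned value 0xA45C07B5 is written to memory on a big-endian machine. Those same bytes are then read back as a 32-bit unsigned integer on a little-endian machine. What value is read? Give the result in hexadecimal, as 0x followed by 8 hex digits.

0xB5075CA4

Stored big-endian, the bytes at ascending addresses are A4 5C 07 B5.
Read back as little-endian, the first byte is least significant, giving 0xB5075CA4.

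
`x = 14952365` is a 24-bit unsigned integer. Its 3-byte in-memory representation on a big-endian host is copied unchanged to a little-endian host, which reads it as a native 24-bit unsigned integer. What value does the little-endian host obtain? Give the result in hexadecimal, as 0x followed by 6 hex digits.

0xAD27E4

14952365 in 24-bit hexadecimal is 0xE427AD.
Stored big-endian, the bytes at ascending addresses are E4 27 AD.
Read back as little-endian, the first byte is least significant, giving 0xAD27E4.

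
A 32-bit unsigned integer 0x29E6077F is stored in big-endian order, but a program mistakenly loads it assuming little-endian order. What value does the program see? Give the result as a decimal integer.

Stored big-endian, the bytes at ascending addresses are 29 E6 07 7F.
Read back as little-endian, the first byte is least significant, giving 0x7F07E629.
0x7F07E629 = 2131224105.

2131224105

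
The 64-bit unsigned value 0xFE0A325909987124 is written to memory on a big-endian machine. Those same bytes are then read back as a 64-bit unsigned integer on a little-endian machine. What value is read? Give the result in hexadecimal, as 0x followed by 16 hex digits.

0x2471980959320AFE

Stored big-endian, the bytes at ascending addresses are FE 0A 32 59 09 98 71 24.
Read back as little-endian, the first byte is least significant, giving 0x2471980959320AFE.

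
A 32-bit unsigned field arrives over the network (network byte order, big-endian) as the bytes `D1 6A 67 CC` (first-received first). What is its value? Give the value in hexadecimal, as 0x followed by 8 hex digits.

0xD16A67CC

In big-endian order the high byte comes first in memory.
The bytes are already most-significant first: 0xD16A67CC.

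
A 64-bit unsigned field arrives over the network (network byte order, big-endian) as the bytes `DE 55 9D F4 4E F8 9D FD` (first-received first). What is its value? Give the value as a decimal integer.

16020884922062904829

Big-endian stores the most-significant byte at the lowest address.
The bytes are already most-significant first: 0xDE559DF44EF89DFD.
0xDE559DF44EF89DFD = 16020884922062904829.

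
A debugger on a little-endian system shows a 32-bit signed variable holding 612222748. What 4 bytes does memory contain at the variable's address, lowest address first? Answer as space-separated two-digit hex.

1C C7 7D 24

612222748 in hexadecimal, padded to 32 bits, is 0x247DC71C.
Split into bytes (most-significant first): 24 7D C7 1C.
Little-endian stores the least-significant byte at the lowest address.
So at ascending addresses the bytes are 1C C7 7D 24.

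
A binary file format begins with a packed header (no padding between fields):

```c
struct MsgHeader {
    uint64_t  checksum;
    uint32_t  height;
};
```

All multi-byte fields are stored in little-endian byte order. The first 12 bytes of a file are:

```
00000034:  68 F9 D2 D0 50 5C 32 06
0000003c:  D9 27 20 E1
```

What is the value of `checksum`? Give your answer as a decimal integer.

`checksum` is the first field, at byte offset 0, occupying 8 bytes.
Bytes at offsets 0..7: 68 F9 D2 D0 50 5C 32 06.
Little-endian: lowest address holds the least-significant byte.
Reassemble most-significant byte first: 06 32 5C 50 D0 D2 F9 68 → 0x06325C50D0D2F968.
0x06325C50D0D2F968 = 446520815233726824.

446520815233726824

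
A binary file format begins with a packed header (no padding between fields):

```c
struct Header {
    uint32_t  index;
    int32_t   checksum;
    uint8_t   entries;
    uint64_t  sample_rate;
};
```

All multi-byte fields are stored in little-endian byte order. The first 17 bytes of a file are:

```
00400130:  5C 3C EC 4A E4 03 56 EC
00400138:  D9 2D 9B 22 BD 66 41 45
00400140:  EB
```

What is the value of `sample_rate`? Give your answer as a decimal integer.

`sample_rate` follows `index` (4 B), `checksum` (4 B), `entries` (1 B), so it starts at offset 4 + 4 + 1 = 9 and occupies 8 bytes.
Bytes at offsets 9..16: 2D 9B 22 BD 66 41 45 EB.
Little-endian stores the least-significant byte at the lowest address.
Reassemble most-significant byte first: EB 45 41 66 BD 22 9B 2D → 0xEB454166BD229B2D.
0xEB454166BD229B2D = 16953028281821731629.

16953028281821731629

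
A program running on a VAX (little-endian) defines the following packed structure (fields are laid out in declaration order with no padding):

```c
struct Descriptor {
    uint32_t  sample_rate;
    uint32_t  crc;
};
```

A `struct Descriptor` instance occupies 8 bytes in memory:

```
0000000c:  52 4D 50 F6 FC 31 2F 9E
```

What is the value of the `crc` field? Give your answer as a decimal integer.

`crc` follows `sample_rate` (4 bytes), so it starts at byte offset 4 and occupies 4 bytes.
Bytes at offsets 4..7: FC 31 2F 9E.
Little-endian: lowest address holds the least-significant byte.
Reassemble most-significant byte first: 9E 2F 31 FC → 0x9E2F31FC.
0x9E2F31FC = 2653893116.

2653893116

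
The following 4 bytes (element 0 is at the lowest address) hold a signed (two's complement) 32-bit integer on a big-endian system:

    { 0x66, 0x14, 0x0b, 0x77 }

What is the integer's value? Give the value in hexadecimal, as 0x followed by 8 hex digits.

In big-endian order the high byte comes first in memory.
The bytes are already most-significant first: 0x66140B77.

0x66140B77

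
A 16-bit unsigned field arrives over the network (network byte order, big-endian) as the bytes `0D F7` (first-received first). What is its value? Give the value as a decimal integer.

3575

In big-endian order the high byte comes first in memory.
The bytes are already most-significant first: 0x0DF7.
0x0DF7 = 3575.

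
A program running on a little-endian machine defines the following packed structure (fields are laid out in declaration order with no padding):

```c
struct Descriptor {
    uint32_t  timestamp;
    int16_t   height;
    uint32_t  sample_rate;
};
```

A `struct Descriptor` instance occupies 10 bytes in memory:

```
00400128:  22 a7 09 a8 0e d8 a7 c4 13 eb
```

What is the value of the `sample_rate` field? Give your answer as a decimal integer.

`sample_rate` follows `timestamp` (4 B), `height` (2 B), so it starts at offset 4 + 2 = 6 and occupies 4 bytes.
Bytes at offsets 6..9: A7 C4 13 EB.
In little-endian order the low byte comes first in memory.
Reassemble most-significant byte first: EB 13 C4 A7 → 0xEB13C4A7.
0xEB13C4A7 = 3943941287.

3943941287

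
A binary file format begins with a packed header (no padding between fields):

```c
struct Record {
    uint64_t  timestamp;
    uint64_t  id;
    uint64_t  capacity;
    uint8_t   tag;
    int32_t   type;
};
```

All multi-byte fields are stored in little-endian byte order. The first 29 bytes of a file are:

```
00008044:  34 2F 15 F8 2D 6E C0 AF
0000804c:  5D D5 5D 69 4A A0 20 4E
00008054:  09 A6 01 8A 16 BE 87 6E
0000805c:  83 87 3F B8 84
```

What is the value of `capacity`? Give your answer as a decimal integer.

`capacity` follows `timestamp` (8 B), `id` (8 B), so it starts at offset 8 + 8 = 16 and occupies 8 bytes.
Bytes at offsets 16..23: 09 A6 01 8A 16 BE 87 6E.
In little-endian order the low byte comes first in memory.
Reassemble most-significant byte first: 6E 87 BE 16 8A 01 A6 09 → 0x6E87BE168A01A609.
0x6E87BE168A01A609 = 7964543470041933321.

7964543470041933321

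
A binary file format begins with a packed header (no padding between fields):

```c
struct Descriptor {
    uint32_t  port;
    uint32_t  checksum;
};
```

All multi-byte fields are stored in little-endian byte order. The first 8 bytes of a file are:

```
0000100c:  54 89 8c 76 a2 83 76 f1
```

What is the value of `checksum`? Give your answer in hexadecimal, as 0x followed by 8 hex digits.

`checksum` follows `port` (4 bytes), so it starts at byte offset 4 and occupies 4 bytes.
Bytes at offsets 4..7: A2 83 76 F1.
In little-endian order the low byte comes first in memory.
Reassemble most-significant byte first: F1 76 83 A2 → 0xF17683A2.

0xF17683A2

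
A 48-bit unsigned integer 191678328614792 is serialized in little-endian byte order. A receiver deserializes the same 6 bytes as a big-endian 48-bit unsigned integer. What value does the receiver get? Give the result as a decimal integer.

191678328614792 in 48-bit hexadecimal is 0xAE5496B02F88.
Stored little-endian, the bytes at ascending addresses are 88 2F B0 96 54 AE.
Read back as big-endian, the last byte is least significant, giving 0x882FB09654AE.
0x882FB09654AE = 149738407482542.

149738407482542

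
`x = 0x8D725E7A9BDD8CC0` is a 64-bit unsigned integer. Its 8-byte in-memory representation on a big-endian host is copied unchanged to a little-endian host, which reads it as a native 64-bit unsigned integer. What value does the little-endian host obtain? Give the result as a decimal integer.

Stored big-endian, the bytes at ascending addresses are 8D 72 5E 7A 9B DD 8C C0.
Read back as little-endian, the first byte is least significant, giving 0xC08CDD9B7A5E728D.
0xC08CDD9B7A5E728D = 13874708211864334989.

13874708211864334989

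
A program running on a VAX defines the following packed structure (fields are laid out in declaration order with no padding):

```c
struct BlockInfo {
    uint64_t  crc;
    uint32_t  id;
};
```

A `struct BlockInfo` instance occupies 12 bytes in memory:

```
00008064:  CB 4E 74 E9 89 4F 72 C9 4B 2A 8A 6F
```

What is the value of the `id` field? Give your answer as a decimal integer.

1871325771

`id` follows `crc` (8 bytes), so it starts at byte offset 8 and occupies 4 bytes.
Bytes at offsets 8..11: 4B 2A 8A 6F.
Little-endian stores the least-significant byte at the lowest address.
Reassemble most-significant byte first: 6F 8A 2A 4B → 0x6F8A2A4B.
0x6F8A2A4B = 1871325771.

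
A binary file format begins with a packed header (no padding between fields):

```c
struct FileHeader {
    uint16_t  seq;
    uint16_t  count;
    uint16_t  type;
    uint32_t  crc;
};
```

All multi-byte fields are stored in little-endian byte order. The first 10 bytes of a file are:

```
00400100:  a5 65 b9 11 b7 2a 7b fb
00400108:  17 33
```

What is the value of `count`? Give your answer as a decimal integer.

4537

`count` follows `seq` (2 bytes), so it starts at byte offset 2 and occupies 2 bytes.
Bytes at offsets 2..3: B9 11.
Little-endian: lowest address holds the least-significant byte.
Reassemble most-significant byte first: 11 B9 → 0x11B9.
0x11B9 = 4537.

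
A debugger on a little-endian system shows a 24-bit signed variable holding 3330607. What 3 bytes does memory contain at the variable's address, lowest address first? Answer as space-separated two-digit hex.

3330607 in hexadecimal, padded to 24 bits, is 0x32D22F.
Split into bytes (most-significant first): 32 D2 2F.
Little-endian stores the least-significant byte at the lowest address.
So at ascending addresses the bytes are 2F D2 32.

2F D2 32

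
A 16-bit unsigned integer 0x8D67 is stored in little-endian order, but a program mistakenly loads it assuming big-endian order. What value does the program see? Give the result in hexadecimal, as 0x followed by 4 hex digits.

0x678D

Stored little-endian, the bytes at ascending addresses are 67 8D.
Read back as big-endian, the last byte is least significant, giving 0x678D.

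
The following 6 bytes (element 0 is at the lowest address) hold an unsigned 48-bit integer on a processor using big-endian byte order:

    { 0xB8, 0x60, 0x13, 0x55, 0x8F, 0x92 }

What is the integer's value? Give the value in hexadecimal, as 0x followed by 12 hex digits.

Big-endian: lowest address holds the most-significant byte.
The bytes are already most-significant first: 0xB86013558F92.

0xB86013558F92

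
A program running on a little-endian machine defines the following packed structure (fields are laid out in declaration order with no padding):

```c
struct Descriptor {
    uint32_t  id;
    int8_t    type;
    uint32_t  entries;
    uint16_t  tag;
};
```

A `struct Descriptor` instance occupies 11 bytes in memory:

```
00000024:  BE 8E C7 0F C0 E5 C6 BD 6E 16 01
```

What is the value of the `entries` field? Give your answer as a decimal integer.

1857930981

`entries` follows `id` (4 B), `type` (1 B), so it starts at offset 4 + 1 = 5 and occupies 4 bytes.
Bytes at offsets 5..8: E5 C6 BD 6E.
Little-endian: lowest address holds the least-significant byte.
Reassemble most-significant byte first: 6E BD C6 E5 → 0x6EBDC6E5.
0x6EBDC6E5 = 1857930981.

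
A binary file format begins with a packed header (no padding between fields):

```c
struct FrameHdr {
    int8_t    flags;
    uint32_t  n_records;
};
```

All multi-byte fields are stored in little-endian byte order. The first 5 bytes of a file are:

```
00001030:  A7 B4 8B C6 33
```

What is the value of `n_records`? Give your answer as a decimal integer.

`n_records` follows `flags` (1 byte), so it starts at byte offset 1 and occupies 4 bytes.
Bytes at offsets 1..4: B4 8B C6 33.
Little-endian stores the least-significant byte at the lowest address.
Reassemble most-significant byte first: 33 C6 8B B4 → 0x33C68BB4.
0x33C68BB4 = 868649908.

868649908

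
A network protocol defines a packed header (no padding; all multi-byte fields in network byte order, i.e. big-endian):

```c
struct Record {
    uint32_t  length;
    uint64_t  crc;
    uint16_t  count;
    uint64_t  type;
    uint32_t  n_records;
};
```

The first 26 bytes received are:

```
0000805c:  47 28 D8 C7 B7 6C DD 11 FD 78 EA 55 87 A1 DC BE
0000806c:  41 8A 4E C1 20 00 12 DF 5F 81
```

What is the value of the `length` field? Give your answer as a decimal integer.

1193859271

`length` is the first field, at byte offset 0, occupying 4 bytes.
Bytes at offsets 0..3: 47 28 D8 C7.
Big-endian stores the most-significant byte at the lowest address.
The bytes are already most-significant first: 0x4728D8C7.
0x4728D8C7 = 1193859271.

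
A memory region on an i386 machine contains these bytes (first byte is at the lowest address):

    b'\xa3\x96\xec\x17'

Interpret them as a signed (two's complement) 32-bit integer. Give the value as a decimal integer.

401381027

Little-endian: lowest address holds the least-significant byte.
Reassemble most-significant byte first: 17 EC 96 A3 → 0x17EC96A3.
0x17EC96A3 = 401381027.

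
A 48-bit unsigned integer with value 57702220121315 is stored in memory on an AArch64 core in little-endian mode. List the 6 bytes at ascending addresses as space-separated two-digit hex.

57702220121315 in hexadecimal, padded to 48 bits, is 0x347AD85544E3.
Split into bytes (most-significant first): 34 7A D8 55 44 E3.
Little-endian: lowest address holds the least-significant byte.
So at ascending addresses the bytes are E3 44 55 D8 7A 34.

E3 44 55 D8 7A 34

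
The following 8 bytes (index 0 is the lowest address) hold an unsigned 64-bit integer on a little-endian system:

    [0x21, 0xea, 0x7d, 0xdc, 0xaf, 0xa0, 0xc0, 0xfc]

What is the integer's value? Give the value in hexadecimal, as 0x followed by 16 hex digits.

Little-endian: lowest address holds the least-significant byte.
Reassemble most-significant byte first: FC C0 A0 AF DC 7D EA 21 → 0xFCC0A0AFDC7DEA21.

0xFCC0A0AFDC7DEA21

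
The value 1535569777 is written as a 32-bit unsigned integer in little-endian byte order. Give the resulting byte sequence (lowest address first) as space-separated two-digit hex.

1535569777 in hexadecimal, padded to 32 bits, is 0x5B86EF71.
Split into bytes (most-significant first): 5B 86 EF 71.
In little-endian order the low byte comes first in memory.
So at ascending addresses the bytes are 71 EF 86 5B.

71 EF 86 5B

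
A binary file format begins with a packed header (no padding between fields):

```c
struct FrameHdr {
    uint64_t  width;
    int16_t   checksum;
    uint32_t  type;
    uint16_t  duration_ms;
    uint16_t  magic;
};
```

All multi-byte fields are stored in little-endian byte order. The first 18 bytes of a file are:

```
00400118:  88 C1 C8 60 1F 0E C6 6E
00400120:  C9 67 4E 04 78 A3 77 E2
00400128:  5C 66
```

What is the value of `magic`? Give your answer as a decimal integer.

`magic` follows `width` (8 B), `checksum` (2 B), `type` (4 B), `duration_ms` (2 B), so it starts at offset 8 + 2 + 4 + 2 = 16 and occupies 2 bytes.
Bytes at offsets 16..17: 5C 66.
Little-endian: lowest address holds the least-significant byte.
Reassemble most-significant byte first: 66 5C → 0x665C.
0x665C = 26204.

26204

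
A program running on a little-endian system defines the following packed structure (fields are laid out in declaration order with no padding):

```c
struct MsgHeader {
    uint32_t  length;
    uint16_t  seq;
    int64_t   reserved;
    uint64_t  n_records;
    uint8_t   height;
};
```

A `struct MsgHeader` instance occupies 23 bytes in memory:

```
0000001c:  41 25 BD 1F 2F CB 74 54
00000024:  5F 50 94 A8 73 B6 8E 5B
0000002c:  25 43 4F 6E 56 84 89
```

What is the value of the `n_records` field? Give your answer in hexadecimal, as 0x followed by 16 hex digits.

0x84566E4F43255B8E

`n_records` follows `length` (4 B), `seq` (2 B), `reserved` (8 B), so it starts at offset 4 + 2 + 8 = 14 and occupies 8 bytes.
Bytes at offsets 14..21: 8E 5B 25 43 4F 6E 56 84.
In little-endian order the low byte comes first in memory.
Reassemble most-significant byte first: 84 56 6E 4F 43 25 5B 8E → 0x84566E4F43255B8E.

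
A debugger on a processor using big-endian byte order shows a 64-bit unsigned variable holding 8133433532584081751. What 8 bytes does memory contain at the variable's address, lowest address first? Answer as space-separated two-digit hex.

70 DF C2 B4 81 EC B9 57

8133433532584081751 in hexadecimal, padded to 64 bits, is 0x70DFC2B481ECB957.
Split into bytes (most-significant first): 70 DF C2 B4 81 EC B9 57.
In big-endian order the high byte comes first in memory.
So the memory order matches the most-significant-first order: 70 DF C2 B4 81 EC B9 57.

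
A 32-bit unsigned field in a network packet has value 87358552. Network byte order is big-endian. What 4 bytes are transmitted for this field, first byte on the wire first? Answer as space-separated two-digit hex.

05 34 FC 58

87358552 in hexadecimal, padded to 32 bits, is 0x0534FC58.
Split into bytes (most-significant first): 05 34 FC 58.
Big-endian: lowest address holds the most-significant byte.
So the memory order matches the most-significant-first order: 05 34 FC 58.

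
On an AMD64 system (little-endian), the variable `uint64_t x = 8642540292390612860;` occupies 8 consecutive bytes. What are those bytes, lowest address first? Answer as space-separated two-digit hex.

7C 6F F1 14 9B 78 F0 77

8642540292390612860 in hexadecimal, padded to 64 bits, is 0x77F0789B14F16F7C.
Split into bytes (most-significant first): 77 F0 78 9B 14 F1 6F 7C.
Little-endian: lowest address holds the least-significant byte.
So at ascending addresses the bytes are 7C 6F F1 14 9B 78 F0 77.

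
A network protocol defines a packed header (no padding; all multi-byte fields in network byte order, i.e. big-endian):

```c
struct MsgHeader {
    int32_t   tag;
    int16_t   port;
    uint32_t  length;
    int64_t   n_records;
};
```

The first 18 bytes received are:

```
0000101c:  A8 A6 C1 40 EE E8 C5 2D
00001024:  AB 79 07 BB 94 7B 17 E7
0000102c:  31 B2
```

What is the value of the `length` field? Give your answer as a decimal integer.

`length` follows `tag` (4 B), `port` (2 B), so it starts at offset 4 + 2 = 6 and occupies 4 bytes.
Bytes at offsets 6..9: C5 2D AB 79.
Big-endian: lowest address holds the most-significant byte.
The bytes are already most-significant first: 0xC52DAB79.
0xC52DAB79 = 3308104569.

3308104569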